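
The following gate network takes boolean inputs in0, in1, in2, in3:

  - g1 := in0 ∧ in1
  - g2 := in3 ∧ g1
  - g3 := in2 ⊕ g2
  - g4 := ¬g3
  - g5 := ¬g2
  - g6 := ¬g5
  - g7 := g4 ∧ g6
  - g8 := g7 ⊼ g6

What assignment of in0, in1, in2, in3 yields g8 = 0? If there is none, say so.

in0=1, in1=1, in2=1, in3=1

Check with in0=1, in1=1, in2=1, in3=1:
g1 = in0 ∧ in1 = 1 ∧ 1 = 1
g2 = in3 ∧ g1 = 1 ∧ 1 = 1
g3 = in2 ⊕ g2 = 1 ⊕ 1 = 0
g4 = ¬g3 = ¬0 = 1
g5 = ¬g2 = ¬1 = 0
g6 = ¬g5 = ¬0 = 1
g7 = g4 ∧ g6 = 1 ∧ 1 = 1
g8 = g7 ⊼ g6 = 1 ⊼ 1 = 0
So g8 = 0 as required.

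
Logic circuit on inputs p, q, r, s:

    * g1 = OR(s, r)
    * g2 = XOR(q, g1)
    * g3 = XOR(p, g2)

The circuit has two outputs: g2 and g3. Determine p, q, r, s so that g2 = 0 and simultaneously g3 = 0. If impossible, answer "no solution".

p=0, q=1, r=1, s=0

Check with p=0, q=1, r=1, s=0:
g1 = OR(s, r) = OR(0, 1) = 1
g2 = XOR(q, g1) = XOR(1, 1) = 0
g3 = XOR(p, g2) = XOR(0, 0) = 0
So g2 = 0 and g3 = 0.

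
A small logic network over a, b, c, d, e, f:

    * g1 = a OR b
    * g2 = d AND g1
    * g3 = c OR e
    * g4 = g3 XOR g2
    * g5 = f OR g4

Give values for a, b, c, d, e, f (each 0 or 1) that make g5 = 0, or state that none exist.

g5 = f OR g4 must be 0, so both f = 0 and g4 = 0.
g4 = g3 XOR g2 must be 0, so g3 and g2 are equal.
Check with a=1, b=0, c=0, d=0, e=0, f=0:
g1 = a OR b = 1 OR 0 = 1
g2 = d AND g1 = 0 AND 1 = 0
g3 = c OR e = 0 OR 0 = 0
g4 = g3 XOR g2 = 0 XOR 0 = 0
g5 = f OR g4 = 0 OR 0 = 0
So g5 = 0 as required.

a=1, b=0, c=0, d=0, e=0, f=0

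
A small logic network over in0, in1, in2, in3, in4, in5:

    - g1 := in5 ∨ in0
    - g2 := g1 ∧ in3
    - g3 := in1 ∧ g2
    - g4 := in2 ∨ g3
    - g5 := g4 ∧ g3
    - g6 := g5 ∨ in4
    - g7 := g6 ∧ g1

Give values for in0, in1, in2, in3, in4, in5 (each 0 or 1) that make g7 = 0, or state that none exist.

g7 = g6 ∧ g1 must be 0, so at least one of g6, g1 is 0.
Check with in0=0, in1=0, in2=1, in3=1, in4=0, in5=0:
g1 = in5 ∨ in0 = 0 ∨ 0 = 0
g2 = g1 ∧ in3 = 0 ∧ 1 = 0
g3 = in1 ∧ g2 = 0 ∧ 0 = 0
g4 = in2 ∨ g3 = 1 ∨ 0 = 1
g5 = g4 ∧ g3 = 1 ∧ 0 = 0
g6 = g5 ∨ in4 = 0 ∨ 0 = 0
g7 = g6 ∧ g1 = 0 ∧ 0 = 0
So g7 = 0 as required.

in0=0, in1=0, in2=1, in3=1, in4=0, in5=0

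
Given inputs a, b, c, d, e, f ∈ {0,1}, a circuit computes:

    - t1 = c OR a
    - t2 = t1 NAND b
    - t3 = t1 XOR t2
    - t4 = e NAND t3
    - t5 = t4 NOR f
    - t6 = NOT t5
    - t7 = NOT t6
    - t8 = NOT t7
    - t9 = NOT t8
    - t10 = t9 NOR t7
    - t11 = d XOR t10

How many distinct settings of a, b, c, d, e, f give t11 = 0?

t11 = d XOR t10 must be 0, so d and t10 are equal.
Enumerating the 64 input combinations, 32 give t11 = 0 and 32 give t11 = 1.

32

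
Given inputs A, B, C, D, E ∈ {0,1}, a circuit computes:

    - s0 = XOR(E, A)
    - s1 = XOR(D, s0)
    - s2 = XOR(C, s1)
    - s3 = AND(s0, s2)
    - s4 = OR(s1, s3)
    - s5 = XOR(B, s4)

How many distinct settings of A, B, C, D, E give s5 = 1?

16

s5 = XOR(B, s4) must be 1, so B and s4 differ.
Enumerating the 32 input combinations, 16 give s5 = 1 and 16 give s5 = 0.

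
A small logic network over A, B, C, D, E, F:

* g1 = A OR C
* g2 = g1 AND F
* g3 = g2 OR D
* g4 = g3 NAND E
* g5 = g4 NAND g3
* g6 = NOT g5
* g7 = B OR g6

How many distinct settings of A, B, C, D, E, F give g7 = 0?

g7 = B OR g6 must be 0, so both B = 0 and g6 = 0.
g6 = NOT g5 must be 0, so g5 = 1.
g5 = g4 NAND g3 must be 1, so at least one of g4, g3 is 0.
Enumerating the 64 input combinations, 21 give g7 = 0 and 43 give g7 = 1.

21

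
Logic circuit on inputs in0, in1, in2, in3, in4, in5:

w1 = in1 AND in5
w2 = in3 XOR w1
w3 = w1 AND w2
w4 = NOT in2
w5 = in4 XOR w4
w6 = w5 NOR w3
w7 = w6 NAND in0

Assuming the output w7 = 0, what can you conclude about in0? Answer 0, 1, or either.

w7 = w6 NAND in0 must be 0, so both w6 = 1 and in0 = 1.
Every assignment with w7 = 0 has in0 = 1; there are 14 such assignment(s).

1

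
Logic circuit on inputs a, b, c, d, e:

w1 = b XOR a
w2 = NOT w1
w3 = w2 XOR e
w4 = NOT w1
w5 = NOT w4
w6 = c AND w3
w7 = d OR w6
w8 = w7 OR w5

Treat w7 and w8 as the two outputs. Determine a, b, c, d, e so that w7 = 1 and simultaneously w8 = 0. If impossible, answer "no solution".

Across all 32 input combinations, none give both w7 = 1 and w8 = 0.

no solution exists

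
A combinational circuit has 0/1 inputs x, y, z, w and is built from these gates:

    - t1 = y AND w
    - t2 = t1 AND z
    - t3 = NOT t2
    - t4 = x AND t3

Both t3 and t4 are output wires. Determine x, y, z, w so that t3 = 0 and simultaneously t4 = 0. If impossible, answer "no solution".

Check with x=0, y=1, z=1, w=1:
t1 = y AND w = 1 AND 1 = 1
t2 = t1 AND z = 1 AND 1 = 1
t3 = NOT t2 = NOT 1 = 0
t4 = x AND t3 = 0 AND 0 = 0
So t3 = 0 and t4 = 0.

x=0, y=1, z=1, w=1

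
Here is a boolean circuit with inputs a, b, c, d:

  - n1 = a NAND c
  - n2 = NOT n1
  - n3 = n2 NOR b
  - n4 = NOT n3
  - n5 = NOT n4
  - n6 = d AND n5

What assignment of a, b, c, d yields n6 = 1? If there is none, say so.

a=0, b=0, c=1, d=1

n6 = d AND n5 must be 1, so both d = 1 and n5 = 1.
n5 = NOT n4 must be 1, so n4 = 0.
Check with a=0, b=0, c=1, d=1:
n1 = a NAND c = 0 NAND 1 = 1
n2 = NOT n1 = NOT 1 = 0
n3 = n2 NOR b = 0 NOR 0 = 1
n4 = NOT n3 = NOT 1 = 0
n5 = NOT n4 = NOT 0 = 1
n6 = d AND n5 = 1 AND 1 = 1
So n6 = 1 as required.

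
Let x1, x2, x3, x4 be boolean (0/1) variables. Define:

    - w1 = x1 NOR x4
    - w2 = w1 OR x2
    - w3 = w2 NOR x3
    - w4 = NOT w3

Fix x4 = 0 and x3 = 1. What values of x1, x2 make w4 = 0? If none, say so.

With x4 = 0 and x3 = 1 fixed, none of the 4 settings of x1, x2 give w4 = 0.
For example, with x1=1, x2=0:
w1 = x1 NOR x4 = 1 NOR 0 = 0
w2 = w1 OR x2 = 0 OR 0 = 0
w3 = w2 NOR x3 = 0 NOR 1 = 0
w4 = NOT w3 = NOT 0 = 1
giving w4 = 1 ≠ 0.

no solution exists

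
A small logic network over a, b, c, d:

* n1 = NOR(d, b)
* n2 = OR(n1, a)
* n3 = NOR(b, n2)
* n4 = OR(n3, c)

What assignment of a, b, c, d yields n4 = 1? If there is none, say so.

a=0, b=0, c=1, d=0

n4 = OR(n3, c) must be 1, so at least one of n3, c is 1.
Check with a=0, b=0, c=1, d=0:
n1 = NOR(d, b) = NOR(0, 0) = 1
n2 = OR(n1, a) = OR(1, 0) = 1
n3 = NOR(b, n2) = NOR(0, 1) = 0
n4 = OR(n3, c) = OR(0, 1) = 1
So n4 = 1 as required.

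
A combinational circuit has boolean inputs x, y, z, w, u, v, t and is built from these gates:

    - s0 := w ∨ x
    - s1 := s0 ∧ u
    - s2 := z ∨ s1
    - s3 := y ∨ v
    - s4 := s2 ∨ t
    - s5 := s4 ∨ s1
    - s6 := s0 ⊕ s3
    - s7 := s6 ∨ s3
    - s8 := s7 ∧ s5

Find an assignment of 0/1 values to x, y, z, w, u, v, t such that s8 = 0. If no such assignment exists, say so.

s8 = s7 ∧ s5 must be 0, so at least one of s7, s5 is 0.
Check with x=0, y=0, z=0, w=1, u=0, v=1, t=0:
s0 = w ∨ x = 1 ∨ 0 = 1
s1 = s0 ∧ u = 1 ∧ 0 = 0
s2 = z ∨ s1 = 0 ∨ 0 = 0
s3 = y ∨ v = 0 ∨ 1 = 1
s4 = s2 ∨ t = 0 ∨ 0 = 0
s5 = s4 ∨ s1 = 0 ∨ 0 = 0
s6 = s0 ⊕ s3 = 1 ⊕ 1 = 0
s7 = s6 ∨ s3 = 0 ∨ 1 = 1
s8 = s7 ∧ s5 = 1 ∧ 0 = 0
So s8 = 0 as required.

x=0, y=0, z=0, w=1, u=0, v=1, t=0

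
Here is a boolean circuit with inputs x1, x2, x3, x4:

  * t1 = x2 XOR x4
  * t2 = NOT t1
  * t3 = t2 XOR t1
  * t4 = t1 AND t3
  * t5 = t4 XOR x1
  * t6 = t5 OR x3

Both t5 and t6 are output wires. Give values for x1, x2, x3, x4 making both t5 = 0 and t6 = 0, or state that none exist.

x1=1 x2=1 x3=0 x4=0

Check with x1=1 x2=1 x3=0 x4=0:
t1 = x2 XOR x4 = 1 XOR 0 = 1
t2 = NOT t1 = NOT 1 = 0
t3 = t2 XOR t1 = 0 XOR 1 = 1
t4 = t1 AND t3 = 1 AND 1 = 1
t5 = t4 XOR x1 = 1 XOR 1 = 0
t6 = t5 OR x3 = 0 OR 0 = 0
So t5 = 0 and t6 = 0.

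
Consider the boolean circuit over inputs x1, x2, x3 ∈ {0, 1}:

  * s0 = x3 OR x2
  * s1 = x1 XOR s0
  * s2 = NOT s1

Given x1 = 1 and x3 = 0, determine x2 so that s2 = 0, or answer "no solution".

x2=0

Check with x1 = 1 and x3 = 0 and x2=0:
s0 = x3 OR x2 = 0 OR 0 = 0
s1 = x1 XOR s0 = 1 XOR 0 = 1
s2 = NOT s1 = NOT 1 = 0
So s2 = 0.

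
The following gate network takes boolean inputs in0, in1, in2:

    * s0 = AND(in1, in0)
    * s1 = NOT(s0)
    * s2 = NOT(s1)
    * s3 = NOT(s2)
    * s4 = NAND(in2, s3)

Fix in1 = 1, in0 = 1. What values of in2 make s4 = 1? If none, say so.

in2=0

Check with in1 = 1, in0 = 1 and in2=0:
s0 = AND(in1, in0) = AND(1, 1) = 1
s1 = NOT(s0) = NOT 1 = 0
s2 = NOT(s1) = NOT 0 = 1
s3 = NOT(s2) = NOT 1 = 0
s4 = NAND(in2, s3) = NAND(0, 0) = 1
So s4 = 1.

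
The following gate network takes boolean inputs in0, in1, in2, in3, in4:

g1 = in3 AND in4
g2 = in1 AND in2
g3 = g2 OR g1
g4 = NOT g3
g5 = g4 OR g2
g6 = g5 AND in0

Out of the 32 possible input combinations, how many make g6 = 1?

13

g6 = g5 AND in0 must be 1, so both g5 = 1 and in0 = 1.
g5 = g4 OR g2 must be 1, so at least one of g4, g2 is 1.
Enumerating the 32 input combinations, 13 give g6 = 1 and 19 give g6 = 0.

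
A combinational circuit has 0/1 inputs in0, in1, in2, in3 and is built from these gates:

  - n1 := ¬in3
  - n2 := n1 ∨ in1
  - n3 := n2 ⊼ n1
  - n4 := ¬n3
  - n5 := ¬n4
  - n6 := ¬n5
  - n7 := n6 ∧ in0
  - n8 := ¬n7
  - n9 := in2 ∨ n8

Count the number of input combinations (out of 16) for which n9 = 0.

n9 = in2 ∨ n8 must be 0, so both in2 = 0 and n8 = 0.
n8 = ¬n7 must be 0, so n7 = 1.
n7 = n6 ∧ in0 must be 1, so both n6 = 1 and in0 = 1.
Enumerating the 16 input combinations, 2 give n9 = 0 and 14 give n9 = 1.

2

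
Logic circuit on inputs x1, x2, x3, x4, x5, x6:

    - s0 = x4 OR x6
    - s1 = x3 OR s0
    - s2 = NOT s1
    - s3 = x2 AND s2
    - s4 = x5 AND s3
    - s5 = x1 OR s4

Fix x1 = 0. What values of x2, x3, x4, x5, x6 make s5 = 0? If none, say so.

s5 = x1 OR s4 must be 0, so both x1 = 0 and s4 = 0.
Check with x1 = 0 and x2=0, x3=1, x4=0, x5=1, x6=0:
s0 = x4 OR x6 = 0 OR 0 = 0
s1 = x3 OR s0 = 1 OR 0 = 1
s2 = NOT s1 = NOT 1 = 0
s3 = x2 AND s2 = 0 AND 0 = 0
s4 = x5 AND s3 = 1 AND 0 = 0
s5 = x1 OR s4 = 0 OR 0 = 0
So s5 = 0.

x2=0 x3=1 x4=0 x5=1 x6=0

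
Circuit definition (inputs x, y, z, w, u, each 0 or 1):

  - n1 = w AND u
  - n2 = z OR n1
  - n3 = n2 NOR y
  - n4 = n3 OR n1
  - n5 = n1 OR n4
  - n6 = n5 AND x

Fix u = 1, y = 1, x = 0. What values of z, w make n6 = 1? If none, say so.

no solution exists

With u = 1, y = 1, x = 0 fixed, none of the 4 settings of z, w give n6 = 1.
For example, with z=1, w=1:
n1 = w AND u = 1 AND 1 = 1
n2 = z OR n1 = 1 OR 1 = 1
n3 = n2 NOR y = 1 NOR 1 = 0
n4 = n3 OR n1 = 0 OR 1 = 1
n5 = n1 OR n4 = 1 OR 1 = 1
n6 = n5 AND x = 1 AND 0 = 0
giving n6 = 0 ≠ 1.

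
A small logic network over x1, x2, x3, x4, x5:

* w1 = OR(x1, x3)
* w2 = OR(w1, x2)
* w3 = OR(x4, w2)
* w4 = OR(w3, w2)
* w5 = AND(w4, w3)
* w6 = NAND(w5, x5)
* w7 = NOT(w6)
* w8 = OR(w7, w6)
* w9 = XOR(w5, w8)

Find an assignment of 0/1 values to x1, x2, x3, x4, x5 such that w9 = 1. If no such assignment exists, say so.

Check with x1=0, x2=0, x3=0, x4=0, x5=0:
w1 = OR(x1, x3) = OR(0, 0) = 0
w2 = OR(w1, x2) = OR(0, 0) = 0
w3 = OR(x4, w2) = OR(0, 0) = 0
w4 = OR(w3, w2) = OR(0, 0) = 0
w5 = AND(w4, w3) = AND(0, 0) = 0
w6 = NAND(w5, x5) = NAND(0, 0) = 1
w7 = NOT(w6) = NOT 1 = 0
w8 = OR(w7, w6) = OR(0, 1) = 1
w9 = XOR(w5, w8) = XOR(0, 1) = 1
So w9 = 1 as required.

x1=0, x2=0, x3=0, x4=0, x5=0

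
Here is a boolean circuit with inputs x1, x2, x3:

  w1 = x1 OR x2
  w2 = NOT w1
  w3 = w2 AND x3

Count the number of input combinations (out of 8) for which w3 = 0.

7

w3 = w2 AND x3 must be 0, so at least one of w2, x3 is 0.
Enumerating the 8 input combinations, 7 give w3 = 0 and 1 give w3 = 1.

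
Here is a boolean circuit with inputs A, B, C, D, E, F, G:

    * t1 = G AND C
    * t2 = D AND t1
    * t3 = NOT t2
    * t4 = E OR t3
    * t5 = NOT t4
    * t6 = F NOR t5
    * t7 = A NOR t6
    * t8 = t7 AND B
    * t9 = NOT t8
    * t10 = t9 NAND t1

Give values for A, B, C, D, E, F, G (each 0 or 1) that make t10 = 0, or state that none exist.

t10 = t9 NAND t1 must be 0, so both t9 = 1 and t1 = 1.
Check with A=0, B=0, C=1, D=0, E=0, F=0, G=1:
t1 = G AND C = 1 AND 1 = 1
t2 = D AND t1 = 0 AND 1 = 0
t3 = NOT t2 = NOT 0 = 1
t4 = E OR t3 = 0 OR 1 = 1
t5 = NOT t4 = NOT 1 = 0
t6 = F NOR t5 = 0 NOR 0 = 1
t7 = A NOR t6 = 0 NOR 1 = 0
t8 = t7 AND B = 0 AND 0 = 0
t9 = NOT t8 = NOT 0 = 1
t10 = t9 NAND t1 = 1 NAND 1 = 0
So t10 = 0 as required.

A=0, B=0, C=1, D=0, E=0, F=0, G=1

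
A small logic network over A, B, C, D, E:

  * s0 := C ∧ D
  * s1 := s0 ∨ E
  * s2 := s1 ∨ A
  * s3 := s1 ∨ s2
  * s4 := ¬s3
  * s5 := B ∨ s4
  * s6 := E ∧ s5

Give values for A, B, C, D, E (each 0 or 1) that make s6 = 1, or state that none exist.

A=0, B=1, C=1, D=0, E=1

s6 = E ∧ s5 must be 1, so both E = 1 and s5 = 1.
Check with A=0, B=1, C=1, D=0, E=1:
s0 = C ∧ D = 1 ∧ 0 = 0
s1 = s0 ∨ E = 0 ∨ 1 = 1
s2 = s1 ∨ A = 1 ∨ 0 = 1
s3 = s1 ∨ s2 = 1 ∨ 1 = 1
s4 = ¬s3 = ¬1 = 0
s5 = B ∨ s4 = 1 ∨ 0 = 1
s6 = E ∧ s5 = 1 ∧ 1 = 1
So s6 = 1 as required.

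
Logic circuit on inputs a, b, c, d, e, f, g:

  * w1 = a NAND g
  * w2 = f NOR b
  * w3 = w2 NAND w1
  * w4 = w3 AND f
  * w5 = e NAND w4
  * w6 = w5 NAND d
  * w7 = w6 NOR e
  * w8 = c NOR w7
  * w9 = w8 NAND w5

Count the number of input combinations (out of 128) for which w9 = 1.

96

w9 = w8 NAND w5 must be 1, so at least one of w8, w5 is 0.
Enumerating the 128 input combinations, 96 give w9 = 1 and 32 give w9 = 0.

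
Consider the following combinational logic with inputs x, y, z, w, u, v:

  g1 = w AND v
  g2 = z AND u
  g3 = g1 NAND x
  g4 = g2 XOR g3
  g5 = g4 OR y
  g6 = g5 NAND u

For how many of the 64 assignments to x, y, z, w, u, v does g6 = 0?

g6 = g5 NAND u must be 0, so both g5 = 1 and u = 1.
g5 = g4 OR y must be 1, so at least one of g4, y is 1.
Enumerating the 64 input combinations, 24 give g6 = 0 and 40 give g6 = 1.

24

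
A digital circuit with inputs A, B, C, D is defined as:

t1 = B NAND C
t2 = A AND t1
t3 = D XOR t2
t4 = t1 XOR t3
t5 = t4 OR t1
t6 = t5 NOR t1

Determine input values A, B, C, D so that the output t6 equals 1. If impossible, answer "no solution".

t6 = t5 NOR t1 must be 1, so both t5 = 0 and t1 = 0.
t5 = t4 OR t1 must be 0, so both t4 = 0 and t1 = 0.
Check with A=0, B=1, C=1, D=0:
t1 = B NAND C = 1 NAND 1 = 0
t2 = A AND t1 = 0 AND 0 = 0
t3 = D XOR t2 = 0 XOR 0 = 0
t4 = t1 XOR t3 = 0 XOR 0 = 0
t5 = t4 OR t1 = 0 OR 0 = 0
t6 = t5 NOR t1 = 0 NOR 0 = 1
So t6 = 1 as required.

A=0, B=1, C=1, D=0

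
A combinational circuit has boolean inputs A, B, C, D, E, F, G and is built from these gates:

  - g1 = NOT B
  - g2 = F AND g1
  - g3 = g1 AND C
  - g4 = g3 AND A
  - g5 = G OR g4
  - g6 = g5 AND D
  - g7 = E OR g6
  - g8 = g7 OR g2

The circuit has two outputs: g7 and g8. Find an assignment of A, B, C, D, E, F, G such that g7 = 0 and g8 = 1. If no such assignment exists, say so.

Check with A=1 B=0 C=0 D=0 E=0 F=1 G=0:
g1 = NOT B = NOT 0 = 1
g2 = F AND g1 = 1 AND 1 = 1
g3 = g1 AND C = 1 AND 0 = 0
g4 = g3 AND A = 0 AND 1 = 0
g5 = G OR g4 = 0 OR 0 = 0
g6 = g5 AND D = 0 AND 0 = 0
g7 = E OR g6 = 0 OR 0 = 0
g8 = g7 OR g2 = 0 OR 1 = 1
So g7 = 0 and g8 = 1.

A=1 B=0 C=0 D=0 E=0 F=1 G=0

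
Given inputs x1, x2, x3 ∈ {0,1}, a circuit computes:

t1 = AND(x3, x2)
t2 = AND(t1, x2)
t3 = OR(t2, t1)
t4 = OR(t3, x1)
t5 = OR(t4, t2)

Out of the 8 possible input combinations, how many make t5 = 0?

t5 = OR(t4, t2) must be 0, so both t4 = 0 and t2 = 0.
t4 = OR(t3, x1) must be 0, so both t3 = 0 and x1 = 0.
t2 = AND(t1, x2) must be 0, so at least one of t1, x2 is 0.
Satisfying assignments:
  x1=0, x2=0, x3=0
  x1=0, x2=0, x3=1
  x1=0, x2=1, x3=0

3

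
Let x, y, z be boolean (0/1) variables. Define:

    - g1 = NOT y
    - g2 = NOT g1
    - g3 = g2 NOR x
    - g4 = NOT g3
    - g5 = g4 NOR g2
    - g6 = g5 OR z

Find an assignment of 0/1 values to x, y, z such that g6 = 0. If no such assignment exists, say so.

g6 = g5 OR z must be 0, so both g5 = 0 and z = 0.
g5 = g4 NOR g2 must be 0, so at least one of g4, g2 is 1.
Check with x=1 y=0 z=0:
g1 = NOT y = NOT 0 = 1
g2 = NOT g1 = NOT 1 = 0
g3 = g2 NOR x = 0 NOR 1 = 0
g4 = NOT g3 = NOT 0 = 1
g5 = g4 NOR g2 = 1 NOR 0 = 0
g6 = g5 OR z = 0 OR 0 = 0
So g6 = 0 as required.

x=1 y=0 z=0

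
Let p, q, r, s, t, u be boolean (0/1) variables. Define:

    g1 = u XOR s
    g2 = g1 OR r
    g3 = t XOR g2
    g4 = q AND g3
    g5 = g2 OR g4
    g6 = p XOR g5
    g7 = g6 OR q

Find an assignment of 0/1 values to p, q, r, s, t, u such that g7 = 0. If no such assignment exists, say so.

g7 = g6 OR q must be 0, so both g6 = 0 and q = 0.
g6 = p XOR g5 must be 0, so p and g5 are equal.
Check with p=1, q=0, r=0, s=1, t=0, u=0:
g1 = u XOR s = 0 XOR 1 = 1
g2 = g1 OR r = 1 OR 0 = 1
g3 = t XOR g2 = 0 XOR 1 = 1
g4 = q AND g3 = 0 AND 1 = 0
g5 = g2 OR g4 = 1 OR 0 = 1
g6 = p XOR g5 = 1 XOR 1 = 0
g7 = g6 OR q = 0 OR 0 = 0
So g7 = 0 as required.

p=1, q=0, r=0, s=1, t=0, u=0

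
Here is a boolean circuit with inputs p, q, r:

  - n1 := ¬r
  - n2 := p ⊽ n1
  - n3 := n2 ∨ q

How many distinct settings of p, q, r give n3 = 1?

5

n3 = n2 ∨ q must be 1, so at least one of n2, q is 1.
Satisfying assignments:
  p=0, q=0, r=1
  p=0, q=1, r=0
  p=0, q=1, r=1
  p=1, q=1, r=0
  p=1, q=1, r=1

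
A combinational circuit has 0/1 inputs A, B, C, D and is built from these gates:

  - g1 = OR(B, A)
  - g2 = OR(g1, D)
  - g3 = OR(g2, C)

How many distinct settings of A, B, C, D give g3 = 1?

15

g3 = OR(g2, C) must be 1, so at least one of g2, C is 1.
Enumerating the 16 input combinations, 15 give g3 = 1 and 1 give g3 = 0.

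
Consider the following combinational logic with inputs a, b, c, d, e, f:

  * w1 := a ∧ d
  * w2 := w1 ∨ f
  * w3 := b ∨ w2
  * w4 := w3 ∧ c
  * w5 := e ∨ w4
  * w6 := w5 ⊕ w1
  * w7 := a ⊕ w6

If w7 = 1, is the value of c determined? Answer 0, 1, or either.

Both values of c occur among assignments with w7 = 1:
  c=0: a=0, b=0, c=0, d=0, e=1, f=0
  c=1: a=0, b=0, c=1, d=0, e=0, f=1

either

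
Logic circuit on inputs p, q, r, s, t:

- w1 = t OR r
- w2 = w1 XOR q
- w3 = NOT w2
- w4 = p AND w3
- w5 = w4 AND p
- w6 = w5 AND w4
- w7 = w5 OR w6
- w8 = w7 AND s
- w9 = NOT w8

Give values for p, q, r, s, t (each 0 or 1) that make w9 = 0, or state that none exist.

w9 = NOT w8 must be 0, so w8 = 1.
Check with p=1 q=1 r=1 s=1 t=0:
w1 = t OR r = 0 OR 1 = 1
w2 = w1 XOR q = 1 XOR 1 = 0
w3 = NOT w2 = NOT 0 = 1
w4 = p AND w3 = 1 AND 1 = 1
w5 = w4 AND p = 1 AND 1 = 1
w6 = w5 AND w4 = 1 AND 1 = 1
w7 = w5 OR w6 = 1 OR 1 = 1
w8 = w7 AND s = 1 AND 1 = 1
w9 = NOT w8 = NOT 1 = 0
So w9 = 0 as required.

p=1 q=1 r=1 s=1 t=0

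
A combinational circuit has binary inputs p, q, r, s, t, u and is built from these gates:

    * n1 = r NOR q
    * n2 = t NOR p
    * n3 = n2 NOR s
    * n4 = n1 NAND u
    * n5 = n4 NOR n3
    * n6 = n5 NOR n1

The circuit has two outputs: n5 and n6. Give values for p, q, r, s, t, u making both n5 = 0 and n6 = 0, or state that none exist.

p=1 q=0 r=0 s=0 t=1 u=0

Check with p=1 q=0 r=0 s=0 t=1 u=0:
n1 = r NOR q = 0 NOR 0 = 1
n2 = t NOR p = 1 NOR 1 = 0
n3 = n2 NOR s = 0 NOR 0 = 1
n4 = n1 NAND u = 1 NAND 0 = 1
n5 = n4 NOR n3 = 1 NOR 1 = 0
n6 = n5 NOR n1 = 0 NOR 1 = 0
So n5 = 0 and n6 = 0.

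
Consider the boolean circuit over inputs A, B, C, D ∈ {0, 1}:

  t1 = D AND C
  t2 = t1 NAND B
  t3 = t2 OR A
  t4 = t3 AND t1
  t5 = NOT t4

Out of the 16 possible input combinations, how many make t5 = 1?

t5 = NOT t4 must be 1, so t4 = 0.
t4 = t3 AND t1 must be 0, so at least one of t3, t1 is 0.
Enumerating the 16 input combinations, 13 give t5 = 1 and 3 give t5 = 0.

13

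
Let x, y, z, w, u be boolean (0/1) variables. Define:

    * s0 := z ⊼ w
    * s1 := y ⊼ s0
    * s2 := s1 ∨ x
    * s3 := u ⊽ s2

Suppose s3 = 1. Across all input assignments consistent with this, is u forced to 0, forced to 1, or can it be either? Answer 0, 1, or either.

s3 = u ⊽ s2 must be 1, so both u = 0 and s2 = 0.
s2 = s1 ∨ x must be 0, so both s1 = 0 and x = 0.
Every assignment with s3 = 1 has u = 0; there are 3 such assignment(s).
  x=0, y=1, z=0, w=0, u=0
  x=0, y=1, z=0, w=1, u=0
  x=0, y=1, z=1, w=0, u=0

0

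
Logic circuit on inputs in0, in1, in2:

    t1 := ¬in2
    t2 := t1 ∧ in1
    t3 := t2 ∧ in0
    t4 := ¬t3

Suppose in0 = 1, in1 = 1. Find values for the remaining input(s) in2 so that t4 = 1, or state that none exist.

in2=1

Check with in0 = 1, in1 = 1 and in2=1:
t1 = ¬in2 = ¬1 = 0
t2 = t1 ∧ in1 = 0 ∧ 1 = 0
t3 = t2 ∧ in0 = 0 ∧ 1 = 0
t4 = ¬t3 = ¬0 = 1
So t4 = 1.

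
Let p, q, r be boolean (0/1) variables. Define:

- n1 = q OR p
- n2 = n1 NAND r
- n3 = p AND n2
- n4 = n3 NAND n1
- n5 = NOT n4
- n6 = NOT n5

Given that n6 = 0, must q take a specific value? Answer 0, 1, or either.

Both values of q occur among assignments with n6 = 0:
  q=0: p=1, q=0, r=0
  q=1: p=1, q=1, r=0

either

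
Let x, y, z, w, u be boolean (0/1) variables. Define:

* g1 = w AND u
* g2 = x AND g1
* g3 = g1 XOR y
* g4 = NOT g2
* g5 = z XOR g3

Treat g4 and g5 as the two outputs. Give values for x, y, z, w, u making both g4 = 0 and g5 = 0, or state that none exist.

x=1 y=1 z=0 w=1 u=1

Check with x=1 y=1 z=0 w=1 u=1:
g1 = w AND u = 1 AND 1 = 1
g2 = x AND g1 = 1 AND 1 = 1
g3 = g1 XOR y = 1 XOR 1 = 0
g4 = NOT g2 = NOT 1 = 0
g5 = z XOR g3 = 0 XOR 0 = 0
So g4 = 0 and g5 = 0.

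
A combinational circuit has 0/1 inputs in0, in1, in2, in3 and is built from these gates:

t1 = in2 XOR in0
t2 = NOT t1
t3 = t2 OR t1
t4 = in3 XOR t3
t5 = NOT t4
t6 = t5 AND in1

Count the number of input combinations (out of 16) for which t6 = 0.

t6 = t5 AND in1 must be 0, so at least one of t5, in1 is 0.
Enumerating the 16 input combinations, 12 give t6 = 0 and 4 give t6 = 1.

12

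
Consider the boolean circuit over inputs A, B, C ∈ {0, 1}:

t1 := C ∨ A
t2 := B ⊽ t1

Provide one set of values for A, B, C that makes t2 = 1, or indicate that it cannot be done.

Check with A=0, B=0, C=0:
t1 = C ∨ A = 0 ∨ 0 = 0
t2 = B ⊽ t1 = 0 ⊽ 0 = 1
So t2 = 1 as required.

A=0, B=0, C=0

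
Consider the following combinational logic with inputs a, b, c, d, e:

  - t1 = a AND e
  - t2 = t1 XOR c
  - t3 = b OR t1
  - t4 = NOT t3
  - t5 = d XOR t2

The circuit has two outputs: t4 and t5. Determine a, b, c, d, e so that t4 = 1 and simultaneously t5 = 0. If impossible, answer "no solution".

Check with a=1, b=0, c=0, d=0, e=0:
t1 = a AND e = 1 AND 0 = 0
t2 = t1 XOR c = 0 XOR 0 = 0
t3 = b OR t1 = 0 OR 0 = 0
t4 = NOT t3 = NOT 0 = 1
t5 = d XOR t2 = 0 XOR 0 = 0
So t4 = 1 and t5 = 0.

a=1, b=0, c=0, d=0, e=0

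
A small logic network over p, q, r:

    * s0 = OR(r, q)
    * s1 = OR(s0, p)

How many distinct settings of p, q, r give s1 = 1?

7

s1 = OR(s0, p) must be 1, so at least one of s0, p is 1.
Enumerating the 8 input combinations, 7 give s1 = 1 and 1 give s1 = 0.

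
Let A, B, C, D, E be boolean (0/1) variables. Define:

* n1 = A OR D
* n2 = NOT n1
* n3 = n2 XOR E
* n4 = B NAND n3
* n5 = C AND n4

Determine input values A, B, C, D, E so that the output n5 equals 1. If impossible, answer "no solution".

Check with A=1 B=0 C=1 D=0 E=1:
n1 = A OR D = 1 OR 0 = 1
n2 = NOT n1 = NOT 1 = 0
n3 = n2 XOR E = 0 XOR 1 = 1
n4 = B NAND n3 = 0 NAND 1 = 1
n5 = C AND n4 = 1 AND 1 = 1
So n5 = 1 as required.

A=1 B=0 C=1 D=0 E=1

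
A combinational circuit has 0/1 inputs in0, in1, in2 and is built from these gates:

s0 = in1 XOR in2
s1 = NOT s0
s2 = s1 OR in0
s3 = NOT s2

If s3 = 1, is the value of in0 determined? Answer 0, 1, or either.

s3 = NOT s2 must be 1, so s2 = 0.
Every assignment with s3 = 1 has in0 = 0; there are 2 such assignment(s).
  in0=0, in1=0, in2=1
  in0=0, in1=1, in2=0

0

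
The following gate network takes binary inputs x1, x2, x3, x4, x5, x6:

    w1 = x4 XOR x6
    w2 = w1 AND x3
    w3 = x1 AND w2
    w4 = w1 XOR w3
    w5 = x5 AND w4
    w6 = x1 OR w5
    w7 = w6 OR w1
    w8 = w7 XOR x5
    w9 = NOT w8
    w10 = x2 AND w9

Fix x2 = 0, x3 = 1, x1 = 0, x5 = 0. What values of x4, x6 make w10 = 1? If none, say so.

no solution exists

With x2 = 0, x3 = 1, x1 = 0, x5 = 0 fixed, none of the 4 settings of x4, x6 give w10 = 1.
For example, with x4=1, x6=1:
w1 = x4 XOR x6 = 1 XOR 1 = 0
w2 = w1 AND x3 = 0 AND 1 = 0
w3 = x1 AND w2 = 0 AND 0 = 0
w4 = w1 XOR w3 = 0 XOR 0 = 0
w5 = x5 AND w4 = 0 AND 0 = 0
w6 = x1 OR w5 = 0 OR 0 = 0
w7 = w6 OR w1 = 0 OR 0 = 0
w8 = w7 XOR x5 = 0 XOR 0 = 0
w9 = NOT w8 = NOT 0 = 1
w10 = x2 AND w9 = 0 AND 1 = 0
giving w10 = 0 ≠ 1.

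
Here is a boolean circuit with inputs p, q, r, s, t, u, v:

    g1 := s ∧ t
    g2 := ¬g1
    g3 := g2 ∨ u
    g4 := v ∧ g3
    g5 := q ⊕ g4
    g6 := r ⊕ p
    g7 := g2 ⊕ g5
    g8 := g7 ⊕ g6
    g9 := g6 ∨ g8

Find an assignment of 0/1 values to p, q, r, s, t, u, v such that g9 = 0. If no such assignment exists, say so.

p=1, q=0, r=1, s=0, t=0, u=0, v=1

g9 = g6 ∨ g8 must be 0, so both g6 = 0 and g8 = 0.
g6 = r ⊕ p must be 0, so r and p are equal.
Check with p=1, q=0, r=1, s=0, t=0, u=0, v=1:
g1 = s ∧ t = 0 ∧ 0 = 0
g2 = ¬g1 = ¬0 = 1
g3 = g2 ∨ u = 1 ∨ 0 = 1
g4 = v ∧ g3 = 1 ∧ 1 = 1
g5 = q ⊕ g4 = 0 ⊕ 1 = 1
g6 = r ⊕ p = 1 ⊕ 1 = 0
g7 = g2 ⊕ g5 = 1 ⊕ 1 = 0
g8 = g7 ⊕ g6 = 0 ⊕ 0 = 0
g9 = g6 ∨ g8 = 0 ∨ 0 = 0
So g9 = 0 as required.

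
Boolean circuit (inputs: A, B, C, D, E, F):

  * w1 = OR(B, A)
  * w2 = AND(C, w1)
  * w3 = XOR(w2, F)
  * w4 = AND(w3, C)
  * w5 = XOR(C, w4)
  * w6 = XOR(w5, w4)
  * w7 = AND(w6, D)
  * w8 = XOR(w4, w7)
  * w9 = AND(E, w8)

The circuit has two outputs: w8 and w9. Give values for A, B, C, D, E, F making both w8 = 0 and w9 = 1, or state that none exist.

Across all 64 input combinations, none give both w8 = 0 and w9 = 1.

no solution exists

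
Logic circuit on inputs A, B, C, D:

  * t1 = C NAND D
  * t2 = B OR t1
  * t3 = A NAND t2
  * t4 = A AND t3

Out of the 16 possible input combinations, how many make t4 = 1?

1

t4 = A AND t3 must be 1, so both A = 1 and t3 = 1.
t3 = A NAND t2 must be 1, so at least one of A, t2 is 0.
Enumerating the 16 input combinations, 1 give t4 = 1 and 15 give t4 = 0.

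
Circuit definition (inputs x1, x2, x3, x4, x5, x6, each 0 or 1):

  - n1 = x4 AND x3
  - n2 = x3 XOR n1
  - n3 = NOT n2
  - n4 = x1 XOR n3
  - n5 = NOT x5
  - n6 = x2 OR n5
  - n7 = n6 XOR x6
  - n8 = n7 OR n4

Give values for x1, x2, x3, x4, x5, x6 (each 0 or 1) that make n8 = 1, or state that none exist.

n8 = n7 OR n4 must be 1, so at least one of n7, n4 is 1.
Check with x1=1, x2=1, x3=1, x4=0, x5=0, x6=1:
n1 = x4 AND x3 = 0 AND 1 = 0
n2 = x3 XOR n1 = 1 XOR 0 = 1
n3 = NOT n2 = NOT 1 = 0
n4 = x1 XOR n3 = 1 XOR 0 = 1
n5 = NOT x5 = NOT 0 = 1
n6 = x2 OR n5 = 1 OR 1 = 1
n7 = n6 XOR x6 = 1 XOR 1 = 0
n8 = n7 OR n4 = 0 OR 1 = 1
So n8 = 1 as required.

x1=1, x2=1, x3=1, x4=0, x5=0, x6=1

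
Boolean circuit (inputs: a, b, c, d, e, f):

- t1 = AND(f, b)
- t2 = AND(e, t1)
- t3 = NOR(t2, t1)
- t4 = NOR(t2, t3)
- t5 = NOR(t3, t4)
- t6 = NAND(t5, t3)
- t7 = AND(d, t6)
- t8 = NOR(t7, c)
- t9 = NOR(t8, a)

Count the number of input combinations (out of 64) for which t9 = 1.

t9 = NOR(t8, a) must be 1, so both t8 = 0 and a = 0.
t8 = NOR(t7, c) must be 0, so at least one of t7, c is 1.
Enumerating the 64 input combinations, 24 give t9 = 1 and 40 give t9 = 0.

24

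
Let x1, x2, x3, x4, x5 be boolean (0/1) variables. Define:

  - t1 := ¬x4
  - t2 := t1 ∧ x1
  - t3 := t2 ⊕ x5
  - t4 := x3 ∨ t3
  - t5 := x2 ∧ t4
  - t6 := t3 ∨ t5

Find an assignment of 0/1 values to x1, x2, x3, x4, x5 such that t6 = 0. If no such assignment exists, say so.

x1=1 x2=1 x3=0 x4=1 x5=0

t6 = t3 ∨ t5 must be 0, so both t3 = 0 and t5 = 0.
Check with x1=1 x2=1 x3=0 x4=1 x5=0:
t1 = ¬x4 = ¬1 = 0
t2 = t1 ∧ x1 = 0 ∧ 1 = 0
t3 = t2 ⊕ x5 = 0 ⊕ 0 = 0
t4 = x3 ∨ t3 = 0 ∨ 0 = 0
t5 = x2 ∧ t4 = 1 ∧ 0 = 0
t6 = t3 ∨ t5 = 0 ∨ 0 = 0
So t6 = 0 as required.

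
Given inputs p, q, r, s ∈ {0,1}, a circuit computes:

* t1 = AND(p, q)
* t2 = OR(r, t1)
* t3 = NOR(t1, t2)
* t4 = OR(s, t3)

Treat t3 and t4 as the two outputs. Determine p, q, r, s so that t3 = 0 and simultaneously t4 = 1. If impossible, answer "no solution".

p=1, q=1, r=0, s=1

Check with p=1, q=1, r=0, s=1:
t1 = AND(p, q) = AND(1, 1) = 1
t2 = OR(r, t1) = OR(0, 1) = 1
t3 = NOR(t1, t2) = NOR(1, 1) = 0
t4 = OR(s, t3) = OR(1, 0) = 1
So t3 = 0 and t4 = 1.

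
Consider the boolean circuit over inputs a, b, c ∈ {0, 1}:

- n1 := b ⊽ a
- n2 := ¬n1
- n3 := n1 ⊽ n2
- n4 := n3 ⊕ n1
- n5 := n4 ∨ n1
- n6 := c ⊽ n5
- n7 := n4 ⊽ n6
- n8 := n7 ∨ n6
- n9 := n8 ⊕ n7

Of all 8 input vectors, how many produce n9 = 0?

5

n9 = n8 ⊕ n7 must be 0, so n8 and n7 are equal.
Satisfying assignments:
  a=0, b=0, c=0
  a=0, b=0, c=1
  a=0, b=1, c=1
  a=1, b=0, c=1
  a=1, b=1, c=1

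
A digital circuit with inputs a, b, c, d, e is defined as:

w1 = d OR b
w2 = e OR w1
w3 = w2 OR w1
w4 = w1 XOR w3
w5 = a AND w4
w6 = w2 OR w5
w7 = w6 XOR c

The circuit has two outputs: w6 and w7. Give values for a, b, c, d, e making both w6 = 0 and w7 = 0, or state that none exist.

Check with a=0, b=0, c=0, d=0, e=0:
w1 = d OR b = 0 OR 0 = 0
w2 = e OR w1 = 0 OR 0 = 0
w3 = w2 OR w1 = 0 OR 0 = 0
w4 = w1 XOR w3 = 0 XOR 0 = 0
w5 = a AND w4 = 0 AND 0 = 0
w6 = w2 OR w5 = 0 OR 0 = 0
w7 = w6 XOR c = 0 XOR 0 = 0
So w6 = 0 and w7 = 0.

a=0, b=0, c=0, d=0, e=0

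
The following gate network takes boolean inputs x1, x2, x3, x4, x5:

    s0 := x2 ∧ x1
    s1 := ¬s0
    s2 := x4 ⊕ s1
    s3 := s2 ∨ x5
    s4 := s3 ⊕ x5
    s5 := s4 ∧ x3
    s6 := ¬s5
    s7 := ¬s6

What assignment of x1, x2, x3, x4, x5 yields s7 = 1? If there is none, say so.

x1=0 x2=0 x3=1 x4=0 x5=0

s7 = ¬s6 must be 1, so s6 = 0.
Check with x1=0 x2=0 x3=1 x4=0 x5=0:
s0 = x2 ∧ x1 = 0 ∧ 0 = 0
s1 = ¬s0 = ¬0 = 1
s2 = x4 ⊕ s1 = 0 ⊕ 1 = 1
s3 = s2 ∨ x5 = 1 ∨ 0 = 1
s4 = s3 ⊕ x5 = 1 ⊕ 0 = 1
s5 = s4 ∧ x3 = 1 ∧ 1 = 1
s6 = ¬s5 = ¬1 = 0
s7 = ¬s6 = ¬0 = 1
So s7 = 1 as required.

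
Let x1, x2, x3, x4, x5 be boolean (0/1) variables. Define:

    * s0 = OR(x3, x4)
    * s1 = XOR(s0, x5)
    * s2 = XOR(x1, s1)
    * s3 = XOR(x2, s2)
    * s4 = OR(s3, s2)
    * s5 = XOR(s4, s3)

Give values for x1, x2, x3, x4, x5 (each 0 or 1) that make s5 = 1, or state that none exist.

x1=0 x2=1 x3=0 x4=0 x5=1

s5 = XOR(s4, s3) must be 1, so s4 and s3 differ.
Check with x1=0 x2=1 x3=0 x4=0 x5=1:
s0 = OR(x3, x4) = OR(0, 0) = 0
s1 = XOR(s0, x5) = XOR(0, 1) = 1
s2 = XOR(x1, s1) = XOR(0, 1) = 1
s3 = XOR(x2, s2) = XOR(1, 1) = 0
s4 = OR(s3, s2) = OR(0, 1) = 1
s5 = XOR(s4, s3) = XOR(1, 0) = 1
So s5 = 1 as required.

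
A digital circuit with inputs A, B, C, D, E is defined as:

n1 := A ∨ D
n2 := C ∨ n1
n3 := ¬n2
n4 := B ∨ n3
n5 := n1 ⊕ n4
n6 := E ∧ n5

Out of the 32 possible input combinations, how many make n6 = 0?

23

n6 = E ∧ n5 must be 0, so at least one of E, n5 is 0.
Enumerating the 32 input combinations, 23 give n6 = 0 and 9 give n6 = 1.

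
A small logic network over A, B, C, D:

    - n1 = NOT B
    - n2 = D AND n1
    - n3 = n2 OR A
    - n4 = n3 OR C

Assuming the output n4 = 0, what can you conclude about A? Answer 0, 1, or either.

0

n4 = n3 OR C must be 0, so both n3 = 0 and C = 0.
Every assignment with n4 = 0 has A = 0; there are 3 such assignment(s).
  A=0, B=0, C=0, D=0
  A=0, B=1, C=0, D=0
  A=0, B=1, C=0, D=1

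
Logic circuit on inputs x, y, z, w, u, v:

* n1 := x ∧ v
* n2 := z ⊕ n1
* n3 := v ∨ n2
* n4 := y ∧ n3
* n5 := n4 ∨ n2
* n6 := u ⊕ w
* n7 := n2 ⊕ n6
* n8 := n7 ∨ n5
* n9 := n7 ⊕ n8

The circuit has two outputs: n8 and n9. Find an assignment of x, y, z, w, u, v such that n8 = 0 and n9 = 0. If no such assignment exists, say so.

x=0, y=1, z=0, w=1, u=1, v=0

Check with x=0, y=1, z=0, w=1, u=1, v=0:
n1 = x ∧ v = 0 ∧ 0 = 0
n2 = z ⊕ n1 = 0 ⊕ 0 = 0
n3 = v ∨ n2 = 0 ∨ 0 = 0
n4 = y ∧ n3 = 1 ∧ 0 = 0
n5 = n4 ∨ n2 = 0 ∨ 0 = 0
n6 = u ⊕ w = 1 ⊕ 1 = 0
n7 = n2 ⊕ n6 = 0 ⊕ 0 = 0
n8 = n7 ∨ n5 = 0 ∨ 0 = 0
n9 = n7 ⊕ n8 = 0 ⊕ 0 = 0
So n8 = 0 and n9 = 0.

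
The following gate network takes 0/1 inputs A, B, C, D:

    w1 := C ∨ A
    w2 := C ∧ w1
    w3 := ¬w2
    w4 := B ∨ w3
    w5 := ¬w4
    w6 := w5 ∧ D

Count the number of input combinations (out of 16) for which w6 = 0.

14

w6 = w5 ∧ D must be 0, so at least one of w5, D is 0.
Enumerating the 16 input combinations, 14 give w6 = 0 and 2 give w6 = 1.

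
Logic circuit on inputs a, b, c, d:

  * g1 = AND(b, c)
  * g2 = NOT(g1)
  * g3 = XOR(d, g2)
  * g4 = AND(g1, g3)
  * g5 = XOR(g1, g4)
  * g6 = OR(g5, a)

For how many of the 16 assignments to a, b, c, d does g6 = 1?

9

g6 = OR(g5, a) must be 1, so at least one of g5, a is 1.
Enumerating the 16 input combinations, 9 give g6 = 1 and 7 give g6 = 0.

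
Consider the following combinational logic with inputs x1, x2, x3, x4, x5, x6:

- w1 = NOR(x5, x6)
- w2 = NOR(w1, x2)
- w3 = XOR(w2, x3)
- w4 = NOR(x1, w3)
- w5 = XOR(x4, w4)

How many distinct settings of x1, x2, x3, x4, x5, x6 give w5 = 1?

w5 = XOR(x4, w4) must be 1, so x4 and w4 differ.
Enumerating the 64 input combinations, 32 give w5 = 1 and 32 give w5 = 0.

32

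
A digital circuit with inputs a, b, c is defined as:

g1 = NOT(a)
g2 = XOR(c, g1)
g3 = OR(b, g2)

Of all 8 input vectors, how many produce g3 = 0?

g3 = OR(b, g2) must be 0, so both b = 0 and g2 = 0.
g2 = XOR(c, g1) must be 0, so c and g1 are equal.
Satisfying assignments:
  a=0, b=0, c=1
  a=1, b=0, c=0

2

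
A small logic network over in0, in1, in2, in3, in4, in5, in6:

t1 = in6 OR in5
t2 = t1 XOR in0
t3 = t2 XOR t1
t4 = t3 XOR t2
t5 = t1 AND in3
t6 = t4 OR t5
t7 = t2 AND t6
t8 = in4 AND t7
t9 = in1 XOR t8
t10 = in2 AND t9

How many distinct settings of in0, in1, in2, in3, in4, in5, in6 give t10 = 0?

96

t10 = in2 AND t9 must be 0, so at least one of in2, t9 is 0.
Enumerating the 128 input combinations, 96 give t10 = 0 and 32 give t10 = 1.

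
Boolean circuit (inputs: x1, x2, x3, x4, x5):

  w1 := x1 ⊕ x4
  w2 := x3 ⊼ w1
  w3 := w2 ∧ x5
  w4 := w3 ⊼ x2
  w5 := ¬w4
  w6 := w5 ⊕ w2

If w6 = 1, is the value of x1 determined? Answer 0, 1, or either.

either

Both values of x1 occur among assignments with w6 = 1:
  x1=0: x1=0, x2=0, x3=0, x4=0, x5=0
  x1=1: x1=1, x2=0, x3=0, x4=0, x5=0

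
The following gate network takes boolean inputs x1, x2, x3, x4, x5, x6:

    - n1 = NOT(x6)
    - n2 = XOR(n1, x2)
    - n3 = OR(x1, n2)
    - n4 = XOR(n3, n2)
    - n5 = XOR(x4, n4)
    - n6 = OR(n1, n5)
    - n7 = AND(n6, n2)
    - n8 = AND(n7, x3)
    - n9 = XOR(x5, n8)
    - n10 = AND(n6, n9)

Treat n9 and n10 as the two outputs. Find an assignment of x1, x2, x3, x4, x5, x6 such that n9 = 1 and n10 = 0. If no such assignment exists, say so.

Check with x1=1, x2=1, x3=1, x4=0, x5=1, x6=1:
n1 = NOT(x6) = NOT 1 = 0
n2 = XOR(n1, x2) = XOR(0, 1) = 1
n3 = OR(x1, n2) = OR(1, 1) = 1
n4 = XOR(n3, n2) = XOR(1, 1) = 0
n5 = XOR(x4, n4) = XOR(0, 0) = 0
n6 = OR(n1, n5) = OR(0, 0) = 0
n7 = AND(n6, n2) = AND(0, 1) = 0
n8 = AND(n7, x3) = AND(0, 1) = 0
n9 = XOR(x5, n8) = XOR(1, 0) = 1
n10 = AND(n6, n9) = AND(0, 1) = 0
So n9 = 1 and n10 = 0.

x1=1, x2=1, x3=1, x4=0, x5=1, x6=1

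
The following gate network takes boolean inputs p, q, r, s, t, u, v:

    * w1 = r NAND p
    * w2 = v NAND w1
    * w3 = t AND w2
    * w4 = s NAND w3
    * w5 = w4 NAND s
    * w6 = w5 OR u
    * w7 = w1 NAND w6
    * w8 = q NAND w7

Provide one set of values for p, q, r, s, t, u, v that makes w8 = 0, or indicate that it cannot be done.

p=1 q=1 r=1 s=1 t=0 u=0 v=1

w8 = q NAND w7 must be 0, so both q = 1 and w7 = 1.
w7 = w1 NAND w6 must be 1, so at least one of w1, w6 is 0.
Check with p=1 q=1 r=1 s=1 t=0 u=0 v=1:
w1 = r NAND p = 1 NAND 1 = 0
w2 = v NAND w1 = 1 NAND 0 = 1
w3 = t AND w2 = 0 AND 1 = 0
w4 = s NAND w3 = 1 NAND 0 = 1
w5 = w4 NAND s = 1 NAND 1 = 0
w6 = w5 OR u = 0 OR 0 = 0
w7 = w1 NAND w6 = 0 NAND 0 = 1
w8 = q NAND w7 = 1 NAND 1 = 0
So w8 = 0 as required.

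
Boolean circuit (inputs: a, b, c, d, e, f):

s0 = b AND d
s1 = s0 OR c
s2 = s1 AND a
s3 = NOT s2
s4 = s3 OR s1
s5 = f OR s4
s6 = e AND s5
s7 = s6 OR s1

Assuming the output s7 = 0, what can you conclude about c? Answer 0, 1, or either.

s7 = s6 OR s1 must be 0, so both s6 = 0 and s1 = 0.
Every assignment with s7 = 0 has c = 0; there are 12 such assignment(s).

0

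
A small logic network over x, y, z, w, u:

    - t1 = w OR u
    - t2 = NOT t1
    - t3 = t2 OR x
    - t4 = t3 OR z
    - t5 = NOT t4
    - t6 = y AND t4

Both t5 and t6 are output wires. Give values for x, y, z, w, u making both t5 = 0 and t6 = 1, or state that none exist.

Check with x=1 y=1 z=0 w=0 u=0:
t1 = w OR u = 0 OR 0 = 0
t2 = NOT t1 = NOT 0 = 1
t3 = t2 OR x = 1 OR 1 = 1
t4 = t3 OR z = 1 OR 0 = 1
t5 = NOT t4 = NOT 1 = 0
t6 = y AND t4 = 1 AND 1 = 1
So t5 = 0 and t6 = 1.

x=1 y=1 z=0 w=0 u=0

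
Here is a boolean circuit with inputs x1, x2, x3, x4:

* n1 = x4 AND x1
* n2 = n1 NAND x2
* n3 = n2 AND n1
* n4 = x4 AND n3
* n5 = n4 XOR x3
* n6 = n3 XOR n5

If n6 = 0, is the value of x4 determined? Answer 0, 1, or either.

Both values of x4 occur among assignments with n6 = 0:
  x4=0: x1=0, x2=0, x3=0, x4=0
  x4=1: x1=0, x2=0, x3=0, x4=1

either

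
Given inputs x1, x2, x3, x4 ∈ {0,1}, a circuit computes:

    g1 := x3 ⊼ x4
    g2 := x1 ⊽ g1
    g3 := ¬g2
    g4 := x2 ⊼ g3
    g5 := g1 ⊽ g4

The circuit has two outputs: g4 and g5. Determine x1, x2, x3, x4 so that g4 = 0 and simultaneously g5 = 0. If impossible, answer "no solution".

x1=1, x2=1, x3=0, x4=1

Check with x1=1, x2=1, x3=0, x4=1:
g1 = x3 ⊼ x4 = 0 ⊼ 1 = 1
g2 = x1 ⊽ g1 = 1 ⊽ 1 = 0
g3 = ¬g2 = ¬0 = 1
g4 = x2 ⊼ g3 = 1 ⊼ 1 = 0
g5 = g1 ⊽ g4 = 1 ⊽ 0 = 0
So g4 = 0 and g5 = 0.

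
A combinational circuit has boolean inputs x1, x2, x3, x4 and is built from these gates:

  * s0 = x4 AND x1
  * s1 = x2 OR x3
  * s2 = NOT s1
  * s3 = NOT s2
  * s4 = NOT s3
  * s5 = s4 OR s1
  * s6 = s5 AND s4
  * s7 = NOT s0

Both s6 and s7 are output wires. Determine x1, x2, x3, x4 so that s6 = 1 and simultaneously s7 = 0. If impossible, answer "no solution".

Check with x1=1 x2=0 x3=0 x4=1:
s0 = x4 AND x1 = 1 AND 1 = 1
s1 = x2 OR x3 = 0 OR 0 = 0
s2 = NOT s1 = NOT 0 = 1
s3 = NOT s2 = NOT 1 = 0
s4 = NOT s3 = NOT 0 = 1
s5 = s4 OR s1 = 1 OR 0 = 1
s6 = s5 AND s4 = 1 AND 1 = 1
s7 = NOT s0 = NOT 1 = 0
So s6 = 1 and s7 = 0.

x1=1 x2=0 x3=0 x4=1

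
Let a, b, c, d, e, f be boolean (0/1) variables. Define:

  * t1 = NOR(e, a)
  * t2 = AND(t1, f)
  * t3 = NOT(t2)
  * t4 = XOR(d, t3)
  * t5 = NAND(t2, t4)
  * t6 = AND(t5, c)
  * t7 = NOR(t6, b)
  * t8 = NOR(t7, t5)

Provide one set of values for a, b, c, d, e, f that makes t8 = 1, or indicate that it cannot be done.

t8 = NOR(t7, t5) must be 1, so both t7 = 0 and t5 = 0.
Check with a=0 b=1 c=0 d=1 e=0 f=1:
t1 = NOR(e, a) = NOR(0, 0) = 1
t2 = AND(t1, f) = AND(1, 1) = 1
t3 = NOT(t2) = NOT 1 = 0
t4 = XOR(d, t3) = XOR(1, 0) = 1
t5 = NAND(t2, t4) = NAND(1, 1) = 0
t6 = AND(t5, c) = AND(0, 0) = 0
t7 = NOR(t6, b) = NOR(0, 1) = 0
t8 = NOR(t7, t5) = NOR(0, 0) = 1
So t8 = 1 as required.

a=0 b=1 c=0 d=1 e=0 f=1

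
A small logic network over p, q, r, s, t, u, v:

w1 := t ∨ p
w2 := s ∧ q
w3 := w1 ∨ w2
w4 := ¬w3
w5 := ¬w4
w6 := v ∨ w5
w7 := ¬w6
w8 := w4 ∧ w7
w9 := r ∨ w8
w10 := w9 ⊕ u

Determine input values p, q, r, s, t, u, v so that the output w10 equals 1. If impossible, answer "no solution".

w10 = w9 ⊕ u must be 1, so w9 and u differ.
Check with p=0, q=0, r=0, s=1, t=0, u=0, v=0:
w1 = t ∨ p = 0 ∨ 0 = 0
w2 = s ∧ q = 1 ∧ 0 = 0
w3 = w1 ∨ w2 = 0 ∨ 0 = 0
w4 = ¬w3 = ¬0 = 1
w5 = ¬w4 = ¬1 = 0
w6 = v ∨ w5 = 0 ∨ 0 = 0
w7 = ¬w6 = ¬0 = 1
w8 = w4 ∧ w7 = 1 ∧ 1 = 1
w9 = r ∨ w8 = 0 ∨ 1 = 1
w10 = w9 ⊕ u = 1 ⊕ 0 = 1
So w10 = 1 as required.

p=0, q=0, r=0, s=1, t=0, u=0, v=0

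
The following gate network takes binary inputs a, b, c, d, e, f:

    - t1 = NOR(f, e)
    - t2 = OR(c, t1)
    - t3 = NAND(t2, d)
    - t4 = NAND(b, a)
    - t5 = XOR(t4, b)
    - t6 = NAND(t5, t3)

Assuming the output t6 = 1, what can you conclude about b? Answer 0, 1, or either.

either

Both values of b occur among assignments with t6 = 1:
  b=0: a=0, b=0, c=0, d=1, e=0, f=0
  b=1: a=0, b=1, c=0, d=0, e=0, f=0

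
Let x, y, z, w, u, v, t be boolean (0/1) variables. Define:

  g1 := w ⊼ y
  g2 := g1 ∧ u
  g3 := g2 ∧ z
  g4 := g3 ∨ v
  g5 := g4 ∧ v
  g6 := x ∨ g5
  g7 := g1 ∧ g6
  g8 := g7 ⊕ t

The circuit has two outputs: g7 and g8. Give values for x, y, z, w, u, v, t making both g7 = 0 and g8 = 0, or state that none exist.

x=0, y=0, z=1, w=1, u=0, v=0, t=0

Check with x=0, y=0, z=1, w=1, u=0, v=0, t=0:
g1 = w ⊼ y = 1 ⊼ 0 = 1
g2 = g1 ∧ u = 1 ∧ 0 = 0
g3 = g2 ∧ z = 0 ∧ 1 = 0
g4 = g3 ∨ v = 0 ∨ 0 = 0
g5 = g4 ∧ v = 0 ∧ 0 = 0
g6 = x ∨ g5 = 0 ∨ 0 = 0
g7 = g1 ∧ g6 = 1 ∧ 0 = 0
g8 = g7 ⊕ t = 0 ⊕ 0 = 0
So g7 = 0 and g8 = 0.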